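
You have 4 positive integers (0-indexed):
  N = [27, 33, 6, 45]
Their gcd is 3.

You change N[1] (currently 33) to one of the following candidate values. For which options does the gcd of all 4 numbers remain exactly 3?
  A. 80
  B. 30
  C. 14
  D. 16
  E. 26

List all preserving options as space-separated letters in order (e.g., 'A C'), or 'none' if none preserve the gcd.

Answer: B

Derivation:
Old gcd = 3; gcd of others (without N[1]) = 3
New gcd for candidate v: gcd(3, v). Preserves old gcd iff gcd(3, v) = 3.
  Option A: v=80, gcd(3,80)=1 -> changes
  Option B: v=30, gcd(3,30)=3 -> preserves
  Option C: v=14, gcd(3,14)=1 -> changes
  Option D: v=16, gcd(3,16)=1 -> changes
  Option E: v=26, gcd(3,26)=1 -> changes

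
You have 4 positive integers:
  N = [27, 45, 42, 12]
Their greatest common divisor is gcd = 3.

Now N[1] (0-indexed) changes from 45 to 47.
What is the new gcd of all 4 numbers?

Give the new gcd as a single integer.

Numbers: [27, 45, 42, 12], gcd = 3
Change: index 1, 45 -> 47
gcd of the OTHER numbers (without index 1): gcd([27, 42, 12]) = 3
New gcd = gcd(g_others, new_val) = gcd(3, 47) = 1

Answer: 1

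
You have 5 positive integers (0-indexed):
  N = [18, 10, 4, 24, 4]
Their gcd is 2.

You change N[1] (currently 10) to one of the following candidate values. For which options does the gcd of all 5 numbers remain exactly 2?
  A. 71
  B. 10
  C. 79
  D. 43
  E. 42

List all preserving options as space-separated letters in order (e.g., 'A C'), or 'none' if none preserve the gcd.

Answer: B E

Derivation:
Old gcd = 2; gcd of others (without N[1]) = 2
New gcd for candidate v: gcd(2, v). Preserves old gcd iff gcd(2, v) = 2.
  Option A: v=71, gcd(2,71)=1 -> changes
  Option B: v=10, gcd(2,10)=2 -> preserves
  Option C: v=79, gcd(2,79)=1 -> changes
  Option D: v=43, gcd(2,43)=1 -> changes
  Option E: v=42, gcd(2,42)=2 -> preserves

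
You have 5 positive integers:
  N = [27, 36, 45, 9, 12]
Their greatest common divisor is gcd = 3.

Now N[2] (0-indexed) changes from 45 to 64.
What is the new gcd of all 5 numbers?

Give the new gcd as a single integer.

Numbers: [27, 36, 45, 9, 12], gcd = 3
Change: index 2, 45 -> 64
gcd of the OTHER numbers (without index 2): gcd([27, 36, 9, 12]) = 3
New gcd = gcd(g_others, new_val) = gcd(3, 64) = 1

Answer: 1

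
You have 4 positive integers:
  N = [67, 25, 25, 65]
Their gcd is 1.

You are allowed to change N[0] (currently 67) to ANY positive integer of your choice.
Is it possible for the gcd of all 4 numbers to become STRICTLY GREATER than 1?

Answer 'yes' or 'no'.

Current gcd = 1
gcd of all OTHER numbers (without N[0]=67): gcd([25, 25, 65]) = 5
The new gcd after any change is gcd(5, new_value).
This can be at most 5.
Since 5 > old gcd 1, the gcd CAN increase (e.g., set N[0] = 5).

Answer: yes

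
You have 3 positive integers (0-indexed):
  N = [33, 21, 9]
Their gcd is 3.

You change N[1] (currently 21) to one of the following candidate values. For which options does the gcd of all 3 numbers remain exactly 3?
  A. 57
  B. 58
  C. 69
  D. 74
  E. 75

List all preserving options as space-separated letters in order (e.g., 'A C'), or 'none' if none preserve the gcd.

Old gcd = 3; gcd of others (without N[1]) = 3
New gcd for candidate v: gcd(3, v). Preserves old gcd iff gcd(3, v) = 3.
  Option A: v=57, gcd(3,57)=3 -> preserves
  Option B: v=58, gcd(3,58)=1 -> changes
  Option C: v=69, gcd(3,69)=3 -> preserves
  Option D: v=74, gcd(3,74)=1 -> changes
  Option E: v=75, gcd(3,75)=3 -> preserves

Answer: A C E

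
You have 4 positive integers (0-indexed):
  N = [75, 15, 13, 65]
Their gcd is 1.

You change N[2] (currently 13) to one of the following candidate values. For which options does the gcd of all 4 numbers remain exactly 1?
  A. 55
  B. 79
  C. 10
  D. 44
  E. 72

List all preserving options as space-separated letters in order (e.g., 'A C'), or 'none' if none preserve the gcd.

Answer: B D E

Derivation:
Old gcd = 1; gcd of others (without N[2]) = 5
New gcd for candidate v: gcd(5, v). Preserves old gcd iff gcd(5, v) = 1.
  Option A: v=55, gcd(5,55)=5 -> changes
  Option B: v=79, gcd(5,79)=1 -> preserves
  Option C: v=10, gcd(5,10)=5 -> changes
  Option D: v=44, gcd(5,44)=1 -> preserves
  Option E: v=72, gcd(5,72)=1 -> preserves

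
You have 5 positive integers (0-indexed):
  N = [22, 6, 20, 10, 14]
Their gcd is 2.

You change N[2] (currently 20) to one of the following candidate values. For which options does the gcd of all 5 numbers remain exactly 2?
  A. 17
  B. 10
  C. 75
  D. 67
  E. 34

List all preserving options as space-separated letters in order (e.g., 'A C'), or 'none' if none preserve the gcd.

Old gcd = 2; gcd of others (without N[2]) = 2
New gcd for candidate v: gcd(2, v). Preserves old gcd iff gcd(2, v) = 2.
  Option A: v=17, gcd(2,17)=1 -> changes
  Option B: v=10, gcd(2,10)=2 -> preserves
  Option C: v=75, gcd(2,75)=1 -> changes
  Option D: v=67, gcd(2,67)=1 -> changes
  Option E: v=34, gcd(2,34)=2 -> preserves

Answer: B E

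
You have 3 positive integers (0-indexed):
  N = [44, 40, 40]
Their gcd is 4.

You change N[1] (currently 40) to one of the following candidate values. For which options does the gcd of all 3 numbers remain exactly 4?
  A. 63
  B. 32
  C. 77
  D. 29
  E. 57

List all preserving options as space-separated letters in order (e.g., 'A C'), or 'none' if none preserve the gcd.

Answer: B

Derivation:
Old gcd = 4; gcd of others (without N[1]) = 4
New gcd for candidate v: gcd(4, v). Preserves old gcd iff gcd(4, v) = 4.
  Option A: v=63, gcd(4,63)=1 -> changes
  Option B: v=32, gcd(4,32)=4 -> preserves
  Option C: v=77, gcd(4,77)=1 -> changes
  Option D: v=29, gcd(4,29)=1 -> changes
  Option E: v=57, gcd(4,57)=1 -> changes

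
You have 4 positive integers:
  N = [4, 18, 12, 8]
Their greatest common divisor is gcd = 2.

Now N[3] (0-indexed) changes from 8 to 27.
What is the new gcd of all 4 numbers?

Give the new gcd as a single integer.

Answer: 1

Derivation:
Numbers: [4, 18, 12, 8], gcd = 2
Change: index 3, 8 -> 27
gcd of the OTHER numbers (without index 3): gcd([4, 18, 12]) = 2
New gcd = gcd(g_others, new_val) = gcd(2, 27) = 1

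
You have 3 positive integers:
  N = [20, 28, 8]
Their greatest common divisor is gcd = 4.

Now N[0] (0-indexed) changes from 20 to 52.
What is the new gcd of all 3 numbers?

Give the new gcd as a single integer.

Answer: 4

Derivation:
Numbers: [20, 28, 8], gcd = 4
Change: index 0, 20 -> 52
gcd of the OTHER numbers (without index 0): gcd([28, 8]) = 4
New gcd = gcd(g_others, new_val) = gcd(4, 52) = 4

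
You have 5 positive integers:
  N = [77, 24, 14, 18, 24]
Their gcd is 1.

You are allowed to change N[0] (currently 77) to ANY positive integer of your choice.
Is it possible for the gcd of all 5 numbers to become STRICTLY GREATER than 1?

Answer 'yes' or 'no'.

Current gcd = 1
gcd of all OTHER numbers (without N[0]=77): gcd([24, 14, 18, 24]) = 2
The new gcd after any change is gcd(2, new_value).
This can be at most 2.
Since 2 > old gcd 1, the gcd CAN increase (e.g., set N[0] = 2).

Answer: yes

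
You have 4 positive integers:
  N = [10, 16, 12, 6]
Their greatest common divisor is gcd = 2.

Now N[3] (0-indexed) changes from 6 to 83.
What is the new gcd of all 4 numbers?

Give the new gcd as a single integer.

Answer: 1

Derivation:
Numbers: [10, 16, 12, 6], gcd = 2
Change: index 3, 6 -> 83
gcd of the OTHER numbers (without index 3): gcd([10, 16, 12]) = 2
New gcd = gcd(g_others, new_val) = gcd(2, 83) = 1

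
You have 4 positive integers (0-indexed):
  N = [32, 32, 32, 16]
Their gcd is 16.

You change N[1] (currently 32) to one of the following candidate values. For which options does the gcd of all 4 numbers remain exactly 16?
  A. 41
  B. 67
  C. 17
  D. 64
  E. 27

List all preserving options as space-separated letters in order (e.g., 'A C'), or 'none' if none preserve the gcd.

Old gcd = 16; gcd of others (without N[1]) = 16
New gcd for candidate v: gcd(16, v). Preserves old gcd iff gcd(16, v) = 16.
  Option A: v=41, gcd(16,41)=1 -> changes
  Option B: v=67, gcd(16,67)=1 -> changes
  Option C: v=17, gcd(16,17)=1 -> changes
  Option D: v=64, gcd(16,64)=16 -> preserves
  Option E: v=27, gcd(16,27)=1 -> changes

Answer: D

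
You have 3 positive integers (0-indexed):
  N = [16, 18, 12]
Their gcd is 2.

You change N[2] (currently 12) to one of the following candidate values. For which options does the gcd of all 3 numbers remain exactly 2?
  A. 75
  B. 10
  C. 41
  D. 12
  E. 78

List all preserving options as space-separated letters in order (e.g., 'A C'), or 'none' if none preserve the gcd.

Answer: B D E

Derivation:
Old gcd = 2; gcd of others (without N[2]) = 2
New gcd for candidate v: gcd(2, v). Preserves old gcd iff gcd(2, v) = 2.
  Option A: v=75, gcd(2,75)=1 -> changes
  Option B: v=10, gcd(2,10)=2 -> preserves
  Option C: v=41, gcd(2,41)=1 -> changes
  Option D: v=12, gcd(2,12)=2 -> preserves
  Option E: v=78, gcd(2,78)=2 -> preserves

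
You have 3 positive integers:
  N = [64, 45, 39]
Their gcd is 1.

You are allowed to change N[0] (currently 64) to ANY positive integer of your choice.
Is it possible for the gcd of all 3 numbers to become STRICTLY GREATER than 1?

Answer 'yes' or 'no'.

Answer: yes

Derivation:
Current gcd = 1
gcd of all OTHER numbers (without N[0]=64): gcd([45, 39]) = 3
The new gcd after any change is gcd(3, new_value).
This can be at most 3.
Since 3 > old gcd 1, the gcd CAN increase (e.g., set N[0] = 3).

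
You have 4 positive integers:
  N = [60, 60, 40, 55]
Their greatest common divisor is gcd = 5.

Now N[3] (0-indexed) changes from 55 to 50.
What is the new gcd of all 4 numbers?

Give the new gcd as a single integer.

Numbers: [60, 60, 40, 55], gcd = 5
Change: index 3, 55 -> 50
gcd of the OTHER numbers (without index 3): gcd([60, 60, 40]) = 20
New gcd = gcd(g_others, new_val) = gcd(20, 50) = 10

Answer: 10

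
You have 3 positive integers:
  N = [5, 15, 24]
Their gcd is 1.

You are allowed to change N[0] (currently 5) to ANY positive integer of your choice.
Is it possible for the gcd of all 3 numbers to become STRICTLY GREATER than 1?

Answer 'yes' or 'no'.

Current gcd = 1
gcd of all OTHER numbers (without N[0]=5): gcd([15, 24]) = 3
The new gcd after any change is gcd(3, new_value).
This can be at most 3.
Since 3 > old gcd 1, the gcd CAN increase (e.g., set N[0] = 3).

Answer: yes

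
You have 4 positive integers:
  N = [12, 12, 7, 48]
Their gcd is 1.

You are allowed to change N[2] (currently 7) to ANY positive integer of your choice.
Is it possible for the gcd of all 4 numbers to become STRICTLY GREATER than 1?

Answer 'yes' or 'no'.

Current gcd = 1
gcd of all OTHER numbers (without N[2]=7): gcd([12, 12, 48]) = 12
The new gcd after any change is gcd(12, new_value).
This can be at most 12.
Since 12 > old gcd 1, the gcd CAN increase (e.g., set N[2] = 12).

Answer: yes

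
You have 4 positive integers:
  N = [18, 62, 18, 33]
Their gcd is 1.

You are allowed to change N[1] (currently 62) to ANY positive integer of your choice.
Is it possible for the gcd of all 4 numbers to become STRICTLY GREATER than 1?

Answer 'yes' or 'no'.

Answer: yes

Derivation:
Current gcd = 1
gcd of all OTHER numbers (without N[1]=62): gcd([18, 18, 33]) = 3
The new gcd after any change is gcd(3, new_value).
This can be at most 3.
Since 3 > old gcd 1, the gcd CAN increase (e.g., set N[1] = 3).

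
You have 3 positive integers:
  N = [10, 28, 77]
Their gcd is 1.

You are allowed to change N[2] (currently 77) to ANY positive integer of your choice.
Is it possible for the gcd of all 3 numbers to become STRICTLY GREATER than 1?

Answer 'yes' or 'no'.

Answer: yes

Derivation:
Current gcd = 1
gcd of all OTHER numbers (without N[2]=77): gcd([10, 28]) = 2
The new gcd after any change is gcd(2, new_value).
This can be at most 2.
Since 2 > old gcd 1, the gcd CAN increase (e.g., set N[2] = 2).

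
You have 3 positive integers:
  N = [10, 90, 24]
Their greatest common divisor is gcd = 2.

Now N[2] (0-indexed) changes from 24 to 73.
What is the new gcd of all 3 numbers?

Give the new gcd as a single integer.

Answer: 1

Derivation:
Numbers: [10, 90, 24], gcd = 2
Change: index 2, 24 -> 73
gcd of the OTHER numbers (without index 2): gcd([10, 90]) = 10
New gcd = gcd(g_others, new_val) = gcd(10, 73) = 1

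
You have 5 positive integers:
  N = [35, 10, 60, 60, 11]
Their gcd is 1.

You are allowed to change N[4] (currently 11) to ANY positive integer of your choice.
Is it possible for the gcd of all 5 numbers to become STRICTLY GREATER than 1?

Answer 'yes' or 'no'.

Current gcd = 1
gcd of all OTHER numbers (without N[4]=11): gcd([35, 10, 60, 60]) = 5
The new gcd after any change is gcd(5, new_value).
This can be at most 5.
Since 5 > old gcd 1, the gcd CAN increase (e.g., set N[4] = 5).

Answer: yes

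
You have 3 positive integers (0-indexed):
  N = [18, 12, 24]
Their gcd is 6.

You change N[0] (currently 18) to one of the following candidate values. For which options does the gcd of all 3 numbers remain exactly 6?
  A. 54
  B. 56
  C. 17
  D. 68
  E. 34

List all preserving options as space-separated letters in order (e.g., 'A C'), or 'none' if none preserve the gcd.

Answer: A

Derivation:
Old gcd = 6; gcd of others (without N[0]) = 12
New gcd for candidate v: gcd(12, v). Preserves old gcd iff gcd(12, v) = 6.
  Option A: v=54, gcd(12,54)=6 -> preserves
  Option B: v=56, gcd(12,56)=4 -> changes
  Option C: v=17, gcd(12,17)=1 -> changes
  Option D: v=68, gcd(12,68)=4 -> changes
  Option E: v=34, gcd(12,34)=2 -> changes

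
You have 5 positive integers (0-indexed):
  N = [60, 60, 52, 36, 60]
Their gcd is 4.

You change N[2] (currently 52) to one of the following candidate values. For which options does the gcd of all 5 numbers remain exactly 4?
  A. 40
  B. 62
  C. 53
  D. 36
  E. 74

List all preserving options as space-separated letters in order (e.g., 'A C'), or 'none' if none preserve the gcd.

Answer: A

Derivation:
Old gcd = 4; gcd of others (without N[2]) = 12
New gcd for candidate v: gcd(12, v). Preserves old gcd iff gcd(12, v) = 4.
  Option A: v=40, gcd(12,40)=4 -> preserves
  Option B: v=62, gcd(12,62)=2 -> changes
  Option C: v=53, gcd(12,53)=1 -> changes
  Option D: v=36, gcd(12,36)=12 -> changes
  Option E: v=74, gcd(12,74)=2 -> changes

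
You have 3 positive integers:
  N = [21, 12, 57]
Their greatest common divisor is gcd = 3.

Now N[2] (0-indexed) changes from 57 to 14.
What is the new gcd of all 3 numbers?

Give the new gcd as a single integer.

Numbers: [21, 12, 57], gcd = 3
Change: index 2, 57 -> 14
gcd of the OTHER numbers (without index 2): gcd([21, 12]) = 3
New gcd = gcd(g_others, new_val) = gcd(3, 14) = 1

Answer: 1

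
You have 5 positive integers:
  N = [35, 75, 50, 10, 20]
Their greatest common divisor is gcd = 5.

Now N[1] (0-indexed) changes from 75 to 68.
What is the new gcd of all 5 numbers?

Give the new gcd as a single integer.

Numbers: [35, 75, 50, 10, 20], gcd = 5
Change: index 1, 75 -> 68
gcd of the OTHER numbers (without index 1): gcd([35, 50, 10, 20]) = 5
New gcd = gcd(g_others, new_val) = gcd(5, 68) = 1

Answer: 1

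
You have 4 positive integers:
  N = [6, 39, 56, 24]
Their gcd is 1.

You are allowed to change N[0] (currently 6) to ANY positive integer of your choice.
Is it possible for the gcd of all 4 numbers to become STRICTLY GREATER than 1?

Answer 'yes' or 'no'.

Answer: no

Derivation:
Current gcd = 1
gcd of all OTHER numbers (without N[0]=6): gcd([39, 56, 24]) = 1
The new gcd after any change is gcd(1, new_value).
This can be at most 1.
Since 1 = old gcd 1, the gcd can only stay the same or decrease.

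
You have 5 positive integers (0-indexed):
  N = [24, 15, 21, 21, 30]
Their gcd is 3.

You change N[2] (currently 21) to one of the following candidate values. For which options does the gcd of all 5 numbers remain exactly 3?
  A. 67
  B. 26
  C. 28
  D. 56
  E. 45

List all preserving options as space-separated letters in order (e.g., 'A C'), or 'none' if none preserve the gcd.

Old gcd = 3; gcd of others (without N[2]) = 3
New gcd for candidate v: gcd(3, v). Preserves old gcd iff gcd(3, v) = 3.
  Option A: v=67, gcd(3,67)=1 -> changes
  Option B: v=26, gcd(3,26)=1 -> changes
  Option C: v=28, gcd(3,28)=1 -> changes
  Option D: v=56, gcd(3,56)=1 -> changes
  Option E: v=45, gcd(3,45)=3 -> preserves

Answer: E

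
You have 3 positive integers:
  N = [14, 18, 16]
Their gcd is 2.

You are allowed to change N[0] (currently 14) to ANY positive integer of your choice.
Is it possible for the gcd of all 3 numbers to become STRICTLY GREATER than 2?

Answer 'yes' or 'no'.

Current gcd = 2
gcd of all OTHER numbers (without N[0]=14): gcd([18, 16]) = 2
The new gcd after any change is gcd(2, new_value).
This can be at most 2.
Since 2 = old gcd 2, the gcd can only stay the same or decrease.

Answer: no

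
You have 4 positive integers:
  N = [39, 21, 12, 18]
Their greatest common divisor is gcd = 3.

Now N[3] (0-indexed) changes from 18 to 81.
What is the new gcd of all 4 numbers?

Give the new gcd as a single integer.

Numbers: [39, 21, 12, 18], gcd = 3
Change: index 3, 18 -> 81
gcd of the OTHER numbers (without index 3): gcd([39, 21, 12]) = 3
New gcd = gcd(g_others, new_val) = gcd(3, 81) = 3

Answer: 3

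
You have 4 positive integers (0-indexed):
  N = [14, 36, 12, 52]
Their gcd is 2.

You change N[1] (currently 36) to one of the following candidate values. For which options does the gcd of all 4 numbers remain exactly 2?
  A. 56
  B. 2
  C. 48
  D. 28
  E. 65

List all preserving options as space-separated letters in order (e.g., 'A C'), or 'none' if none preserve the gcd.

Old gcd = 2; gcd of others (without N[1]) = 2
New gcd for candidate v: gcd(2, v). Preserves old gcd iff gcd(2, v) = 2.
  Option A: v=56, gcd(2,56)=2 -> preserves
  Option B: v=2, gcd(2,2)=2 -> preserves
  Option C: v=48, gcd(2,48)=2 -> preserves
  Option D: v=28, gcd(2,28)=2 -> preserves
  Option E: v=65, gcd(2,65)=1 -> changes

Answer: A B C D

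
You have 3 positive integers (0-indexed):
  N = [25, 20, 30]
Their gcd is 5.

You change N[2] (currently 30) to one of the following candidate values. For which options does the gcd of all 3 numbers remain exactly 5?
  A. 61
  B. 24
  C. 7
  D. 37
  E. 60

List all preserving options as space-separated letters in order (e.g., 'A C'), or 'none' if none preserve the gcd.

Old gcd = 5; gcd of others (without N[2]) = 5
New gcd for candidate v: gcd(5, v). Preserves old gcd iff gcd(5, v) = 5.
  Option A: v=61, gcd(5,61)=1 -> changes
  Option B: v=24, gcd(5,24)=1 -> changes
  Option C: v=7, gcd(5,7)=1 -> changes
  Option D: v=37, gcd(5,37)=1 -> changes
  Option E: v=60, gcd(5,60)=5 -> preserves

Answer: E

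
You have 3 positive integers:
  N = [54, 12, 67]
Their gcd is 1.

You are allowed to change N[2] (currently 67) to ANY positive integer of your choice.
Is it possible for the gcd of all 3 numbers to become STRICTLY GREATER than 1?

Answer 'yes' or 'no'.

Current gcd = 1
gcd of all OTHER numbers (without N[2]=67): gcd([54, 12]) = 6
The new gcd after any change is gcd(6, new_value).
This can be at most 6.
Since 6 > old gcd 1, the gcd CAN increase (e.g., set N[2] = 6).

Answer: yes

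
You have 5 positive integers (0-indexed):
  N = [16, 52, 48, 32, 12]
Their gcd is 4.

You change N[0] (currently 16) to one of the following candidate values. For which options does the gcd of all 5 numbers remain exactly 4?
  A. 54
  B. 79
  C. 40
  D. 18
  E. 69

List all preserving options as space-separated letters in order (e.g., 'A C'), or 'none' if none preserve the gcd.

Old gcd = 4; gcd of others (without N[0]) = 4
New gcd for candidate v: gcd(4, v). Preserves old gcd iff gcd(4, v) = 4.
  Option A: v=54, gcd(4,54)=2 -> changes
  Option B: v=79, gcd(4,79)=1 -> changes
  Option C: v=40, gcd(4,40)=4 -> preserves
  Option D: v=18, gcd(4,18)=2 -> changes
  Option E: v=69, gcd(4,69)=1 -> changes

Answer: C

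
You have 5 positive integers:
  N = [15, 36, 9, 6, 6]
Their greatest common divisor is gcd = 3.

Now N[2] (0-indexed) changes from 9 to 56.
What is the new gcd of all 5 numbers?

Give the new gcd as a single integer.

Numbers: [15, 36, 9, 6, 6], gcd = 3
Change: index 2, 9 -> 56
gcd of the OTHER numbers (without index 2): gcd([15, 36, 6, 6]) = 3
New gcd = gcd(g_others, new_val) = gcd(3, 56) = 1

Answer: 1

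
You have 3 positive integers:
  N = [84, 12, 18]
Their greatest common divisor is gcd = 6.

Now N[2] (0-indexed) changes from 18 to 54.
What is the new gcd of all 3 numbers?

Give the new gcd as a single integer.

Numbers: [84, 12, 18], gcd = 6
Change: index 2, 18 -> 54
gcd of the OTHER numbers (without index 2): gcd([84, 12]) = 12
New gcd = gcd(g_others, new_val) = gcd(12, 54) = 6

Answer: 6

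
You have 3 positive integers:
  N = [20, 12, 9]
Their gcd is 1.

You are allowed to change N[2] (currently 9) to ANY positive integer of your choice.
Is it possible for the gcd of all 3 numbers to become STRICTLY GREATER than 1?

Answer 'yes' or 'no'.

Current gcd = 1
gcd of all OTHER numbers (without N[2]=9): gcd([20, 12]) = 4
The new gcd after any change is gcd(4, new_value).
This can be at most 4.
Since 4 > old gcd 1, the gcd CAN increase (e.g., set N[2] = 4).

Answer: yes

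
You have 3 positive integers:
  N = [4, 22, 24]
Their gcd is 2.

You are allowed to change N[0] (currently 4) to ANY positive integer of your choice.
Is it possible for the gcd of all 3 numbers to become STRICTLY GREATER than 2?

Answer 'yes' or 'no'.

Answer: no

Derivation:
Current gcd = 2
gcd of all OTHER numbers (without N[0]=4): gcd([22, 24]) = 2
The new gcd after any change is gcd(2, new_value).
This can be at most 2.
Since 2 = old gcd 2, the gcd can only stay the same or decrease.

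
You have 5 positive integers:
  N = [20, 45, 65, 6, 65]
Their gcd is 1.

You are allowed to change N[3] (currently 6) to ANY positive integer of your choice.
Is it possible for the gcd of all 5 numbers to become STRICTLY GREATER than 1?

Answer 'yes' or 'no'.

Current gcd = 1
gcd of all OTHER numbers (without N[3]=6): gcd([20, 45, 65, 65]) = 5
The new gcd after any change is gcd(5, new_value).
This can be at most 5.
Since 5 > old gcd 1, the gcd CAN increase (e.g., set N[3] = 5).

Answer: yes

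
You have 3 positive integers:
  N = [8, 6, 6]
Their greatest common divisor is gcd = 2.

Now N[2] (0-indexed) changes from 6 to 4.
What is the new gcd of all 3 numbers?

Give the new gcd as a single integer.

Numbers: [8, 6, 6], gcd = 2
Change: index 2, 6 -> 4
gcd of the OTHER numbers (without index 2): gcd([8, 6]) = 2
New gcd = gcd(g_others, new_val) = gcd(2, 4) = 2

Answer: 2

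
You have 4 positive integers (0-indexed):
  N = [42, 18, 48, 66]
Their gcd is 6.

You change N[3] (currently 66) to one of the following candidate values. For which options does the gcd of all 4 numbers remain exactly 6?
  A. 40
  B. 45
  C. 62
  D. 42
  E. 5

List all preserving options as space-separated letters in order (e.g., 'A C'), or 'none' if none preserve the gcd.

Old gcd = 6; gcd of others (without N[3]) = 6
New gcd for candidate v: gcd(6, v). Preserves old gcd iff gcd(6, v) = 6.
  Option A: v=40, gcd(6,40)=2 -> changes
  Option B: v=45, gcd(6,45)=3 -> changes
  Option C: v=62, gcd(6,62)=2 -> changes
  Option D: v=42, gcd(6,42)=6 -> preserves
  Option E: v=5, gcd(6,5)=1 -> changes

Answer: D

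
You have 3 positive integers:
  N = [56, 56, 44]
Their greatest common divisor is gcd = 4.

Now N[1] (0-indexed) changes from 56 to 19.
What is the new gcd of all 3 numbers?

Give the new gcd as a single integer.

Answer: 1

Derivation:
Numbers: [56, 56, 44], gcd = 4
Change: index 1, 56 -> 19
gcd of the OTHER numbers (without index 1): gcd([56, 44]) = 4
New gcd = gcd(g_others, new_val) = gcd(4, 19) = 1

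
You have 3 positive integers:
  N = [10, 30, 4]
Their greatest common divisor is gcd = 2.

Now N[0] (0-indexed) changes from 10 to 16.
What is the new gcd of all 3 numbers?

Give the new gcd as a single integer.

Answer: 2

Derivation:
Numbers: [10, 30, 4], gcd = 2
Change: index 0, 10 -> 16
gcd of the OTHER numbers (without index 0): gcd([30, 4]) = 2
New gcd = gcd(g_others, new_val) = gcd(2, 16) = 2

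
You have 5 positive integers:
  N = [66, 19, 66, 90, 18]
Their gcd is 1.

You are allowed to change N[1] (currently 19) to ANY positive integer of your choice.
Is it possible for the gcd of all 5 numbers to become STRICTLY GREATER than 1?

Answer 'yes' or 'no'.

Current gcd = 1
gcd of all OTHER numbers (without N[1]=19): gcd([66, 66, 90, 18]) = 6
The new gcd after any change is gcd(6, new_value).
This can be at most 6.
Since 6 > old gcd 1, the gcd CAN increase (e.g., set N[1] = 6).

Answer: yes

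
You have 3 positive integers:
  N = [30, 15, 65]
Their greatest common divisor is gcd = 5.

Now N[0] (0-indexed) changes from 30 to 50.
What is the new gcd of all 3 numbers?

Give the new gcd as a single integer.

Numbers: [30, 15, 65], gcd = 5
Change: index 0, 30 -> 50
gcd of the OTHER numbers (without index 0): gcd([15, 65]) = 5
New gcd = gcd(g_others, new_val) = gcd(5, 50) = 5

Answer: 5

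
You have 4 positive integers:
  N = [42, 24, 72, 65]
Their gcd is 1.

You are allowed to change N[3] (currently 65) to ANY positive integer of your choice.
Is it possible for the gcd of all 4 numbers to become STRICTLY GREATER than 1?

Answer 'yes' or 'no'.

Current gcd = 1
gcd of all OTHER numbers (without N[3]=65): gcd([42, 24, 72]) = 6
The new gcd after any change is gcd(6, new_value).
This can be at most 6.
Since 6 > old gcd 1, the gcd CAN increase (e.g., set N[3] = 6).

Answer: yes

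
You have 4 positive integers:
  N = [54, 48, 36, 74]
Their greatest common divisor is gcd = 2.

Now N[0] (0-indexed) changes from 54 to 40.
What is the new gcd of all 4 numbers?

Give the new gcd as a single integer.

Numbers: [54, 48, 36, 74], gcd = 2
Change: index 0, 54 -> 40
gcd of the OTHER numbers (without index 0): gcd([48, 36, 74]) = 2
New gcd = gcd(g_others, new_val) = gcd(2, 40) = 2

Answer: 2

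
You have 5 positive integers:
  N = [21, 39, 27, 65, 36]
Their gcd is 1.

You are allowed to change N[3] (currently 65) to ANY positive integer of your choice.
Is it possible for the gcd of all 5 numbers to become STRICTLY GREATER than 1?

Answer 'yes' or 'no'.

Current gcd = 1
gcd of all OTHER numbers (without N[3]=65): gcd([21, 39, 27, 36]) = 3
The new gcd after any change is gcd(3, new_value).
This can be at most 3.
Since 3 > old gcd 1, the gcd CAN increase (e.g., set N[3] = 3).

Answer: yes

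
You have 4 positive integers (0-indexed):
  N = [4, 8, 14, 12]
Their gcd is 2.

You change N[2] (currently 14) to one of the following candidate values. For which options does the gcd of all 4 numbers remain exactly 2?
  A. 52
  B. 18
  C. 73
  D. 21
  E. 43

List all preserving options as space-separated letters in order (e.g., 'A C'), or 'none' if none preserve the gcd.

Answer: B

Derivation:
Old gcd = 2; gcd of others (without N[2]) = 4
New gcd for candidate v: gcd(4, v). Preserves old gcd iff gcd(4, v) = 2.
  Option A: v=52, gcd(4,52)=4 -> changes
  Option B: v=18, gcd(4,18)=2 -> preserves
  Option C: v=73, gcd(4,73)=1 -> changes
  Option D: v=21, gcd(4,21)=1 -> changes
  Option E: v=43, gcd(4,43)=1 -> changes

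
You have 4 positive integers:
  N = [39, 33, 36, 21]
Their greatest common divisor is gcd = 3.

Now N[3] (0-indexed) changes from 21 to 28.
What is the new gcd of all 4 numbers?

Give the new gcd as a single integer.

Answer: 1

Derivation:
Numbers: [39, 33, 36, 21], gcd = 3
Change: index 3, 21 -> 28
gcd of the OTHER numbers (without index 3): gcd([39, 33, 36]) = 3
New gcd = gcd(g_others, new_val) = gcd(3, 28) = 1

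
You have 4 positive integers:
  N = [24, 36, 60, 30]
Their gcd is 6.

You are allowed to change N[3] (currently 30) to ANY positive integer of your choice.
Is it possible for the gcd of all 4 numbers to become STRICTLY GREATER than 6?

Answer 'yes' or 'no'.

Answer: yes

Derivation:
Current gcd = 6
gcd of all OTHER numbers (without N[3]=30): gcd([24, 36, 60]) = 12
The new gcd after any change is gcd(12, new_value).
This can be at most 12.
Since 12 > old gcd 6, the gcd CAN increase (e.g., set N[3] = 12).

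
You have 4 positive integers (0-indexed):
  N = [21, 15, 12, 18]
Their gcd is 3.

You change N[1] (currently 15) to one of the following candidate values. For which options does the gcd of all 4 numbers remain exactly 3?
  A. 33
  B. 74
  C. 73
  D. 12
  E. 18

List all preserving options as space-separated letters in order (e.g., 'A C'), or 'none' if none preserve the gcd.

Answer: A D E

Derivation:
Old gcd = 3; gcd of others (without N[1]) = 3
New gcd for candidate v: gcd(3, v). Preserves old gcd iff gcd(3, v) = 3.
  Option A: v=33, gcd(3,33)=3 -> preserves
  Option B: v=74, gcd(3,74)=1 -> changes
  Option C: v=73, gcd(3,73)=1 -> changes
  Option D: v=12, gcd(3,12)=3 -> preserves
  Option E: v=18, gcd(3,18)=3 -> preserves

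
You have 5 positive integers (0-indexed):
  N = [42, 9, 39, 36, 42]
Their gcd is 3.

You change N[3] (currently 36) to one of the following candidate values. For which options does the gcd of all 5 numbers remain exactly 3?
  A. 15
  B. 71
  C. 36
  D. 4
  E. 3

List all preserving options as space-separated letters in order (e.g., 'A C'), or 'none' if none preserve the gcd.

Old gcd = 3; gcd of others (without N[3]) = 3
New gcd for candidate v: gcd(3, v). Preserves old gcd iff gcd(3, v) = 3.
  Option A: v=15, gcd(3,15)=3 -> preserves
  Option B: v=71, gcd(3,71)=1 -> changes
  Option C: v=36, gcd(3,36)=3 -> preserves
  Option D: v=4, gcd(3,4)=1 -> changes
  Option E: v=3, gcd(3,3)=3 -> preserves

Answer: A C E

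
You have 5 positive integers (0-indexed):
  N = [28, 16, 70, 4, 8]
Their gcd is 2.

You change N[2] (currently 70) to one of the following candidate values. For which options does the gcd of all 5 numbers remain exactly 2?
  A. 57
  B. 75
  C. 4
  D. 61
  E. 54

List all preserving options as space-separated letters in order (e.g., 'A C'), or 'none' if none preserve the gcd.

Old gcd = 2; gcd of others (without N[2]) = 4
New gcd for candidate v: gcd(4, v). Preserves old gcd iff gcd(4, v) = 2.
  Option A: v=57, gcd(4,57)=1 -> changes
  Option B: v=75, gcd(4,75)=1 -> changes
  Option C: v=4, gcd(4,4)=4 -> changes
  Option D: v=61, gcd(4,61)=1 -> changes
  Option E: v=54, gcd(4,54)=2 -> preserves

Answer: E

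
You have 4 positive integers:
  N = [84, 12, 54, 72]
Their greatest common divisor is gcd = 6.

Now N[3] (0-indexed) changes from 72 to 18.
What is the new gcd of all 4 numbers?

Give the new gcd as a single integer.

Answer: 6

Derivation:
Numbers: [84, 12, 54, 72], gcd = 6
Change: index 3, 72 -> 18
gcd of the OTHER numbers (without index 3): gcd([84, 12, 54]) = 6
New gcd = gcd(g_others, new_val) = gcd(6, 18) = 6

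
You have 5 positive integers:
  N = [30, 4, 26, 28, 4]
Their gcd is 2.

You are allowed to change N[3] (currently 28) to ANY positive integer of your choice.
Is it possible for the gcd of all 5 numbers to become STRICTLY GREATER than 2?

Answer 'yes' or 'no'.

Answer: no

Derivation:
Current gcd = 2
gcd of all OTHER numbers (without N[3]=28): gcd([30, 4, 26, 4]) = 2
The new gcd after any change is gcd(2, new_value).
This can be at most 2.
Since 2 = old gcd 2, the gcd can only stay the same or decrease.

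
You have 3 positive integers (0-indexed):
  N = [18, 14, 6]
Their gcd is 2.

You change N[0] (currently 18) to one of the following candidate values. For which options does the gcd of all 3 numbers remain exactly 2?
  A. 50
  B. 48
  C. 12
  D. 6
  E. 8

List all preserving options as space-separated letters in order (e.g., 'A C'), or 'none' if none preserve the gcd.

Old gcd = 2; gcd of others (without N[0]) = 2
New gcd for candidate v: gcd(2, v). Preserves old gcd iff gcd(2, v) = 2.
  Option A: v=50, gcd(2,50)=2 -> preserves
  Option B: v=48, gcd(2,48)=2 -> preserves
  Option C: v=12, gcd(2,12)=2 -> preserves
  Option D: v=6, gcd(2,6)=2 -> preserves
  Option E: v=8, gcd(2,8)=2 -> preserves

Answer: A B C D E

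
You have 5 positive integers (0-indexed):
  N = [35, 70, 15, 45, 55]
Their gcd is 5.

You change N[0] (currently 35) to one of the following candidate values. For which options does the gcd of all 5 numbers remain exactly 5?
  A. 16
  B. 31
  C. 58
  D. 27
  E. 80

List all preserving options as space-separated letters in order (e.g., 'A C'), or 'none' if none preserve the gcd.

Answer: E

Derivation:
Old gcd = 5; gcd of others (without N[0]) = 5
New gcd for candidate v: gcd(5, v). Preserves old gcd iff gcd(5, v) = 5.
  Option A: v=16, gcd(5,16)=1 -> changes
  Option B: v=31, gcd(5,31)=1 -> changes
  Option C: v=58, gcd(5,58)=1 -> changes
  Option D: v=27, gcd(5,27)=1 -> changes
  Option E: v=80, gcd(5,80)=5 -> preserves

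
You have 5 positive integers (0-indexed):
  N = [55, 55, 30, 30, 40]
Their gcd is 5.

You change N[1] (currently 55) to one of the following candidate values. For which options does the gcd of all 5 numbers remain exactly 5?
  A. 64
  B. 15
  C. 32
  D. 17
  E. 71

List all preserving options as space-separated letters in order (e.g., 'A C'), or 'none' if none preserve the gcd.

Answer: B

Derivation:
Old gcd = 5; gcd of others (without N[1]) = 5
New gcd for candidate v: gcd(5, v). Preserves old gcd iff gcd(5, v) = 5.
  Option A: v=64, gcd(5,64)=1 -> changes
  Option B: v=15, gcd(5,15)=5 -> preserves
  Option C: v=32, gcd(5,32)=1 -> changes
  Option D: v=17, gcd(5,17)=1 -> changes
  Option E: v=71, gcd(5,71)=1 -> changes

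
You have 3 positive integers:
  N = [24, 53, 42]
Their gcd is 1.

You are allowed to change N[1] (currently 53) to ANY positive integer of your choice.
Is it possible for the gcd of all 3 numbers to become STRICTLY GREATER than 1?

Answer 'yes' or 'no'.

Answer: yes

Derivation:
Current gcd = 1
gcd of all OTHER numbers (without N[1]=53): gcd([24, 42]) = 6
The new gcd after any change is gcd(6, new_value).
This can be at most 6.
Since 6 > old gcd 1, the gcd CAN increase (e.g., set N[1] = 6).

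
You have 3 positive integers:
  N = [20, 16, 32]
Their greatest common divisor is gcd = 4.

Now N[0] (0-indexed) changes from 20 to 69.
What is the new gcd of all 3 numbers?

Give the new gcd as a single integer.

Numbers: [20, 16, 32], gcd = 4
Change: index 0, 20 -> 69
gcd of the OTHER numbers (without index 0): gcd([16, 32]) = 16
New gcd = gcd(g_others, new_val) = gcd(16, 69) = 1

Answer: 1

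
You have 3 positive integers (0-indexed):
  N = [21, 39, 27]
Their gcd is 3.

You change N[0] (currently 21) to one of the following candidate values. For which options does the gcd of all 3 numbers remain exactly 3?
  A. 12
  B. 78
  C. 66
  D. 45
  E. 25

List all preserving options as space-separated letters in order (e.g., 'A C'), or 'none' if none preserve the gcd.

Answer: A B C D

Derivation:
Old gcd = 3; gcd of others (without N[0]) = 3
New gcd for candidate v: gcd(3, v). Preserves old gcd iff gcd(3, v) = 3.
  Option A: v=12, gcd(3,12)=3 -> preserves
  Option B: v=78, gcd(3,78)=3 -> preserves
  Option C: v=66, gcd(3,66)=3 -> preserves
  Option D: v=45, gcd(3,45)=3 -> preserves
  Option E: v=25, gcd(3,25)=1 -> changes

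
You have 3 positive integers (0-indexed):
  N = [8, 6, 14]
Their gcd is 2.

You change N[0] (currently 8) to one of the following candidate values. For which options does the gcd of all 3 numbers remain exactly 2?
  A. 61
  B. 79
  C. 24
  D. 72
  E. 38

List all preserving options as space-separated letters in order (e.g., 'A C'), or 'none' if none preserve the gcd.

Old gcd = 2; gcd of others (without N[0]) = 2
New gcd for candidate v: gcd(2, v). Preserves old gcd iff gcd(2, v) = 2.
  Option A: v=61, gcd(2,61)=1 -> changes
  Option B: v=79, gcd(2,79)=1 -> changes
  Option C: v=24, gcd(2,24)=2 -> preserves
  Option D: v=72, gcd(2,72)=2 -> preserves
  Option E: v=38, gcd(2,38)=2 -> preserves

Answer: C D E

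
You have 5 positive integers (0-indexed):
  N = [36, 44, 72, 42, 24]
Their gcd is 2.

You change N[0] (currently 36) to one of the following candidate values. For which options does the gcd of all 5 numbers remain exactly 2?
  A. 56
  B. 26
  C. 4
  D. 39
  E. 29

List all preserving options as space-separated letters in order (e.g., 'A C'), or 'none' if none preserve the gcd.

Answer: A B C

Derivation:
Old gcd = 2; gcd of others (without N[0]) = 2
New gcd for candidate v: gcd(2, v). Preserves old gcd iff gcd(2, v) = 2.
  Option A: v=56, gcd(2,56)=2 -> preserves
  Option B: v=26, gcd(2,26)=2 -> preserves
  Option C: v=4, gcd(2,4)=2 -> preserves
  Option D: v=39, gcd(2,39)=1 -> changes
  Option E: v=29, gcd(2,29)=1 -> changes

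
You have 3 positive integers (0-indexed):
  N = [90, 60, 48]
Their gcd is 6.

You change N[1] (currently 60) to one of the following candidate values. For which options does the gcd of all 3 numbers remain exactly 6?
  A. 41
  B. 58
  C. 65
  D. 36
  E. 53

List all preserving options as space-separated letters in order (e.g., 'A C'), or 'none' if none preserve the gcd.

Answer: D

Derivation:
Old gcd = 6; gcd of others (without N[1]) = 6
New gcd for candidate v: gcd(6, v). Preserves old gcd iff gcd(6, v) = 6.
  Option A: v=41, gcd(6,41)=1 -> changes
  Option B: v=58, gcd(6,58)=2 -> changes
  Option C: v=65, gcd(6,65)=1 -> changes
  Option D: v=36, gcd(6,36)=6 -> preserves
  Option E: v=53, gcd(6,53)=1 -> changes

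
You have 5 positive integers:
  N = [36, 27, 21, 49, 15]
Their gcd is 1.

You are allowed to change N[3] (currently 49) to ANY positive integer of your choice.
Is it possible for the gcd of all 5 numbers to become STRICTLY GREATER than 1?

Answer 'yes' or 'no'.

Current gcd = 1
gcd of all OTHER numbers (without N[3]=49): gcd([36, 27, 21, 15]) = 3
The new gcd after any change is gcd(3, new_value).
This can be at most 3.
Since 3 > old gcd 1, the gcd CAN increase (e.g., set N[3] = 3).

Answer: yes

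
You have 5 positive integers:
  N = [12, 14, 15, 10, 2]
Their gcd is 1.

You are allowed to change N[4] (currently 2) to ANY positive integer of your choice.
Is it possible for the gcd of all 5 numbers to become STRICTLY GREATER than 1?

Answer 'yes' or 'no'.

Answer: no

Derivation:
Current gcd = 1
gcd of all OTHER numbers (without N[4]=2): gcd([12, 14, 15, 10]) = 1
The new gcd after any change is gcd(1, new_value).
This can be at most 1.
Since 1 = old gcd 1, the gcd can only stay the same or decrease.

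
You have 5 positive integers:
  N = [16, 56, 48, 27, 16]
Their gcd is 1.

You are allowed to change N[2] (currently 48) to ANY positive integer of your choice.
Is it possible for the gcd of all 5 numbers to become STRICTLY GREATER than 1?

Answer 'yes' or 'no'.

Current gcd = 1
gcd of all OTHER numbers (without N[2]=48): gcd([16, 56, 27, 16]) = 1
The new gcd after any change is gcd(1, new_value).
This can be at most 1.
Since 1 = old gcd 1, the gcd can only stay the same or decrease.

Answer: no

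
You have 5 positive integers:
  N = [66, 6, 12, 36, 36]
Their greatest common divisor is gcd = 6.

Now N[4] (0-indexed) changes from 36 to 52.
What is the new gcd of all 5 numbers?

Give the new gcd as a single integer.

Answer: 2

Derivation:
Numbers: [66, 6, 12, 36, 36], gcd = 6
Change: index 4, 36 -> 52
gcd of the OTHER numbers (without index 4): gcd([66, 6, 12, 36]) = 6
New gcd = gcd(g_others, new_val) = gcd(6, 52) = 2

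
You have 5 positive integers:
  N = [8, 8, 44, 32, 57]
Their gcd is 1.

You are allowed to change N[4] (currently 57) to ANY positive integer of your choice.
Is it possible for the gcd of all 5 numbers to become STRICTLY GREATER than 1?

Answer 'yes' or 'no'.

Answer: yes

Derivation:
Current gcd = 1
gcd of all OTHER numbers (without N[4]=57): gcd([8, 8, 44, 32]) = 4
The new gcd after any change is gcd(4, new_value).
This can be at most 4.
Since 4 > old gcd 1, the gcd CAN increase (e.g., set N[4] = 4).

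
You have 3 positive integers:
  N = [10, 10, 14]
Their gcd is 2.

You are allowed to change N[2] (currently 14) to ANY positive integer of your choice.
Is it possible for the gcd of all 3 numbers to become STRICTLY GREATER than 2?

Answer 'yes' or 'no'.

Answer: yes

Derivation:
Current gcd = 2
gcd of all OTHER numbers (without N[2]=14): gcd([10, 10]) = 10
The new gcd after any change is gcd(10, new_value).
This can be at most 10.
Since 10 > old gcd 2, the gcd CAN increase (e.g., set N[2] = 10).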